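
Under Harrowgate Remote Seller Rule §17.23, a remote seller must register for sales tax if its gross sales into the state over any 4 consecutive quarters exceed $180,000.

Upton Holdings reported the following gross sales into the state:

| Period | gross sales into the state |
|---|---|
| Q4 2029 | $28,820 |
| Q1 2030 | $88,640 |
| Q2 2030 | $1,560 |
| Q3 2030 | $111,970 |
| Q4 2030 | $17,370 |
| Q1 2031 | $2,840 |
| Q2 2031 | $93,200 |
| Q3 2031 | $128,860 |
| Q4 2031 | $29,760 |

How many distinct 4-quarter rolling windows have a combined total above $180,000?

Q4 2029–Q3 2030: $28,820 + $88,640 + $1,560 + $111,970 = $230,990 (over)
Q1 2030–Q4 2030: $88,640 + $1,560 + $111,970 + $17,370 = $219,540 (over)
Q2 2030–Q1 2031: $1,560 + $111,970 + $17,370 + $2,840 = $133,740 (under)
Q3 2030–Q2 2031: $111,970 + $17,370 + $2,840 + $93,200 = $225,380 (over)
Q4 2030–Q3 2031: $17,370 + $2,840 + $93,200 + $128,860 = $242,270 (over)
Q1 2031–Q4 2031: $2,840 + $93,200 + $128,860 + $29,760 = $254,660 (over)
5 windows exceed the threshold.

5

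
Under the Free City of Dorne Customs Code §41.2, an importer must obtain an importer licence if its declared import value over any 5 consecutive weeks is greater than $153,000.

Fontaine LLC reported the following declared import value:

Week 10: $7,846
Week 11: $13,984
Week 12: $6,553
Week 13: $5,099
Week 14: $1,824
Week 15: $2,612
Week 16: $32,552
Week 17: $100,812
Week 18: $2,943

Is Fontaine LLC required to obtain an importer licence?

No

Week 10–Week 14: $7,846 + $13,984 + $6,553 + $5,099 + $1,824 = $35,306 (under)
Week 11–Week 15: $13,984 + $6,553 + $5,099 + $1,824 + $2,612 = $30,072 (under)
Week 12–Week 16: $6,553 + $5,099 + $1,824 + $2,612 + $32,552 = $48,640 (under)
Week 13–Week 17: $5,099 + $1,824 + $2,612 + $32,552 + $100,812 = $142,899 (under)
Week 14–Week 18: $1,824 + $2,612 + $32,552 + $100,812 + $2,943 = $140,743 (under)
No window exceeds $153,000.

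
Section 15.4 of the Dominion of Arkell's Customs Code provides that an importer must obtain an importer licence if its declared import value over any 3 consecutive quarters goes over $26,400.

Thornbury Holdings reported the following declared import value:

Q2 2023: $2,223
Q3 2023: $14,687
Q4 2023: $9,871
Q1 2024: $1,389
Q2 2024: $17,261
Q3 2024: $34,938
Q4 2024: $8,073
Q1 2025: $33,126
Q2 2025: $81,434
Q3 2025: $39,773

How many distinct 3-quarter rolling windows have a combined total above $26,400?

Q2 2023–Q4 2023: $2,223 + $14,687 + $9,871 = $26,781 (over)
Q3 2023–Q1 2024: $14,687 + $9,871 + $1,389 = $25,947 (under)
Q4 2023–Q2 2024: $9,871 + $1,389 + $17,261 = $28,521 (over)
Q1 2024–Q3 2024: $1,389 + $17,261 + $34,938 = $53,588 (over)
Q2 2024–Q4 2024: $17,261 + $34,938 + $8,073 = $60,272 (over)
Q3 2024–Q1 2025: $34,938 + $8,073 + $33,126 = $76,137 (over)
Q4 2024–Q2 2025: $8,073 + $33,126 + $81,434 = $122,633 (over)
Q1 2025–Q3 2025: $33,126 + $81,434 + $39,773 = $154,333 (over)
7 windows exceed the threshold.

7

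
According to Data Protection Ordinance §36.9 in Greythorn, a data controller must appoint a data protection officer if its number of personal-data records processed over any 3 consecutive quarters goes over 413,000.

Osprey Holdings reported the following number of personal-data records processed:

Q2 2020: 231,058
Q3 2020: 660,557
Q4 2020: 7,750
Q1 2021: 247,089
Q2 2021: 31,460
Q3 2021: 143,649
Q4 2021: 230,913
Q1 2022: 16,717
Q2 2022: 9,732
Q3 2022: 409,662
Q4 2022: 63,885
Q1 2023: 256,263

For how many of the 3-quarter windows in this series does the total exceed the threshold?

6

Q2 2020–Q4 2020: 231,058 + 660,557 + 7,750 = 899,365 (over)
Q3 2020–Q1 2021: 660,557 + 7,750 + 247,089 = 915,396 (over)
Q4 2020–Q2 2021: 7,750 + 247,089 + 31,460 = 286,299 (under)
Q1 2021–Q3 2021: 247,089 + 31,460 + 143,649 = 422,198 (over)
Q2 2021–Q4 2021: 31,460 + 143,649 + 230,913 = 406,022 (under)
Q3 2021–Q1 2022: 143,649 + 230,913 + 16,717 = 391,279 (under)
Q4 2021–Q2 2022: 230,913 + 16,717 + 9,732 = 257,362 (under)
Q1 2022–Q3 2022: 16,717 + 9,732 + 409,662 = 436,111 (over)
Q2 2022–Q4 2022: 9,732 + 409,662 + 63,885 = 483,279 (over)
Q3 2022–Q1 2023: 409,662 + 63,885 + 256,263 = 729,810 (over)
6 windows exceed the threshold.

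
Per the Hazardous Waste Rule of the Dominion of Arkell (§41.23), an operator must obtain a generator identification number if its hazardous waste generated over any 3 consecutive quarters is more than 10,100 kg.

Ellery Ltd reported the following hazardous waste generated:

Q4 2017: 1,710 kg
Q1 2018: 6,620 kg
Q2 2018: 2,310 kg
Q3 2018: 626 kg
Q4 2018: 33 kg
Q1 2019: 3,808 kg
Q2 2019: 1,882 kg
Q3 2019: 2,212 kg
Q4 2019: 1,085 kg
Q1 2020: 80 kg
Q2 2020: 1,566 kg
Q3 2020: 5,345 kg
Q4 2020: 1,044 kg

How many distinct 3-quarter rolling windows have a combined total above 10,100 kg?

1

Q4 2017–Q2 2018: 1,710 kg + 6,620 kg + 2,310 kg = 10,640 kg (over)
Q1 2018–Q3 2018: 6,620 kg + 2,310 kg + 626 kg = 9,556 kg (under)
Q2 2018–Q4 2018: 2,310 kg + 626 kg + 33 kg = 2,969 kg (under)
Q3 2018–Q1 2019: 626 kg + 33 kg + 3,808 kg = 4,467 kg (under)
Q4 2018–Q2 2019: 33 kg + 3,808 kg + 1,882 kg = 5,723 kg (under)
Q1 2019–Q3 2019: 3,808 kg + 1,882 kg + 2,212 kg = 7,902 kg (under)
Q2 2019–Q4 2019: 1,882 kg + 2,212 kg + 1,085 kg = 5,179 kg (under)
Q3 2019–Q1 2020: 2,212 kg + 1,085 kg + 80 kg = 3,377 kg (under)
Q4 2019–Q2 2020: 1,085 kg + 80 kg + 1,566 kg = 2,731 kg (under)
Q1 2020–Q3 2020: 80 kg + 1,566 kg + 5,345 kg = 6,991 kg (under)
Q2 2020–Q4 2020: 1,566 kg + 5,345 kg + 1,044 kg = 7,955 kg (under)
1 window exceeds the threshold.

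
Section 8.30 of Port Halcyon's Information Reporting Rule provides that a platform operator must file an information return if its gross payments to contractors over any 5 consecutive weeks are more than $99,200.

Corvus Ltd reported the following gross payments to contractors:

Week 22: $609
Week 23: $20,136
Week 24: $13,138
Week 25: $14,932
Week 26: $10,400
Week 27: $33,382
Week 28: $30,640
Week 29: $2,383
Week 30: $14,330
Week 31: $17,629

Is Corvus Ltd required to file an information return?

Yes

Week 22–Week 26: $609 + $20,136 + $13,138 + $14,932 + $10,400 = $59,215 (under)
Week 23–Week 27: $20,136 + $13,138 + $14,932 + $10,400 + $33,382 = $91,988 (under)
Week 24–Week 28: $13,138 + $14,932 + $10,400 + $33,382 + $30,640 = $102,492 (over)
Week 25–Week 29: $14,932 + $10,400 + $33,382 + $30,640 + $2,383 = $91,737 (under)
Week 26–Week 30: $10,400 + $33,382 + $30,640 + $2,383 + $14,330 = $91,135 (under)
Week 27–Week 31: $33,382 + $30,640 + $2,383 + $14,330 + $17,629 = $98,364 (under)
At least one window exceeds $99,200.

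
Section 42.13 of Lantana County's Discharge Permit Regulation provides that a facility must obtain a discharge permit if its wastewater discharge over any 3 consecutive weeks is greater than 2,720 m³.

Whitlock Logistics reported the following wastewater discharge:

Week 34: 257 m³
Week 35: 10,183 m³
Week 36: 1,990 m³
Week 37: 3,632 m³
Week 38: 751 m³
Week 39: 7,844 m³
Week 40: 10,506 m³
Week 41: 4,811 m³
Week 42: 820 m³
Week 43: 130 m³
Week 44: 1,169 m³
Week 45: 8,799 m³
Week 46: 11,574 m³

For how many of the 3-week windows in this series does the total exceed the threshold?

10

Week 34–Week 36: 257 m³ + 10,183 m³ + 1,990 m³ = 12,430 m³ (over)
Week 35–Week 37: 10,183 m³ + 1,990 m³ + 3,632 m³ = 15,805 m³ (over)
Week 36–Week 38: 1,990 m³ + 3,632 m³ + 751 m³ = 6,373 m³ (over)
Week 37–Week 39: 3,632 m³ + 751 m³ + 7,844 m³ = 12,227 m³ (over)
Week 38–Week 40: 751 m³ + 7,844 m³ + 10,506 m³ = 19,101 m³ (over)
Week 39–Week 41: 7,844 m³ + 10,506 m³ + 4,811 m³ = 23,161 m³ (over)
Week 40–Week 42: 10,506 m³ + 4,811 m³ + 820 m³ = 16,137 m³ (over)
Week 41–Week 43: 4,811 m³ + 820 m³ + 130 m³ = 5,761 m³ (over)
Week 42–Week 44: 820 m³ + 130 m³ + 1,169 m³ = 2,119 m³ (under)
Week 43–Week 45: 130 m³ + 1,169 m³ + 8,799 m³ = 10,098 m³ (over)
Week 44–Week 46: 1,169 m³ + 8,799 m³ + 11,574 m³ = 21,542 m³ (over)
10 windows exceed the threshold.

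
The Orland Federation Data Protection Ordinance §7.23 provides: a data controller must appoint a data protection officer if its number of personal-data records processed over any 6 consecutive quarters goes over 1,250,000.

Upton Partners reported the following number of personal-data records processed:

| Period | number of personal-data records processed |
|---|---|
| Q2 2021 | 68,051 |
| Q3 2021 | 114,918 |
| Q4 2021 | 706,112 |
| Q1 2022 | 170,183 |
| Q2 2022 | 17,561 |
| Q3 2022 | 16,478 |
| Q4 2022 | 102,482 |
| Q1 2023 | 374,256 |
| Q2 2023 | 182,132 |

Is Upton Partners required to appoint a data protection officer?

Yes

Q2 2021–Q3 2022: 68,051 + 114,918 + 706,112 + 170,183 + 17,561 + 16,478 = 1,093,303 (under)
Q3 2021–Q4 2022: 114,918 + 706,112 + 170,183 + 17,561 + 16,478 + 102,482 = 1,127,734 (under)
Q4 2021–Q1 2023: 706,112 + 170,183 + 17,561 + 16,478 + 102,482 + 374,256 = 1,387,072 (over)
Q1 2022–Q2 2023: 170,183 + 17,561 + 16,478 + 102,482 + 374,256 + 182,132 = 863,092 (under)
At least one window exceeds 1,250,000.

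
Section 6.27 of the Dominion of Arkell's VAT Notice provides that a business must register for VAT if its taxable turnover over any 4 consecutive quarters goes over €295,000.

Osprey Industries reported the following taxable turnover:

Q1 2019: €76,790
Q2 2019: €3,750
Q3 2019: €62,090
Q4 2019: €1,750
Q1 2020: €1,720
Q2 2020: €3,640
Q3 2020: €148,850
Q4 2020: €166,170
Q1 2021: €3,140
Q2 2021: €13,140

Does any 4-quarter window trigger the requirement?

Yes

Q1 2019–Q4 2019: €76,790 + €3,750 + €62,090 + €1,750 = €144,380 (under)
Q2 2019–Q1 2020: €3,750 + €62,090 + €1,750 + €1,720 = €69,310 (under)
Q3 2019–Q2 2020: €62,090 + €1,750 + €1,720 + €3,640 = €69,200 (under)
Q4 2019–Q3 2020: €1,750 + €1,720 + €3,640 + €148,850 = €155,960 (under)
Q1 2020–Q4 2020: €1,720 + €3,640 + €148,850 + €166,170 = €320,380 (over)
Q2 2020–Q1 2021: €3,640 + €148,850 + €166,170 + €3,140 = €321,800 (over)
Q3 2020–Q2 2021: €148,850 + €166,170 + €3,140 + €13,140 = €331,300 (over)
At least one window exceeds €295,000.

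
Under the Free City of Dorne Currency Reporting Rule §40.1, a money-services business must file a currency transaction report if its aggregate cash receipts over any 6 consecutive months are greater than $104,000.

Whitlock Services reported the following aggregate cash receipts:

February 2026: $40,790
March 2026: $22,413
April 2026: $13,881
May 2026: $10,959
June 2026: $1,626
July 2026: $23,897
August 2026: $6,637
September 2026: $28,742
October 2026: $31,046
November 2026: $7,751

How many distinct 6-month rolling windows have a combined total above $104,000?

1

February 2026–July 2026: $40,790 + $22,413 + $13,881 + $10,959 + $1,626 + $23,897 = $113,566 (over)
March 2026–August 2026: $22,413 + $13,881 + $10,959 + $1,626 + $23,897 + $6,637 = $79,413 (under)
April 2026–September 2026: $13,881 + $10,959 + $1,626 + $23,897 + $6,637 + $28,742 = $85,742 (under)
May 2026–October 2026: $10,959 + $1,626 + $23,897 + $6,637 + $28,742 + $31,046 = $102,907 (under)
June 2026–November 2026: $1,626 + $23,897 + $6,637 + $28,742 + $31,046 + $7,751 = $99,699 (under)
1 window exceeds the threshold.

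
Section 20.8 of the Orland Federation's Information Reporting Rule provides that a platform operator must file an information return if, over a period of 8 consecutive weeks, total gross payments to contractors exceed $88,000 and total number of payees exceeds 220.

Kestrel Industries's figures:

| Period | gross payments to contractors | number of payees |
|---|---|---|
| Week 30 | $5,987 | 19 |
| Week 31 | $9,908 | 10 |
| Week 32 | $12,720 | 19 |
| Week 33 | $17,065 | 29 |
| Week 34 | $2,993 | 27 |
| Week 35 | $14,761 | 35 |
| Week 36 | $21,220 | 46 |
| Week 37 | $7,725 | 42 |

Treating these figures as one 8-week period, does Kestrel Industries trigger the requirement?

Total gross payments to contractors: $5,987 + $9,908 + $12,720 + $17,065 + $2,993 + $14,761 + $21,220 + $7,725 = $92,379 (> $88,000).
Total number of payees: 19 + 10 + 19 + 29 + 27 + 35 + 46 + 42 = 227 (> 220).
The test is 'and': both thresholds are exceeded.

Yes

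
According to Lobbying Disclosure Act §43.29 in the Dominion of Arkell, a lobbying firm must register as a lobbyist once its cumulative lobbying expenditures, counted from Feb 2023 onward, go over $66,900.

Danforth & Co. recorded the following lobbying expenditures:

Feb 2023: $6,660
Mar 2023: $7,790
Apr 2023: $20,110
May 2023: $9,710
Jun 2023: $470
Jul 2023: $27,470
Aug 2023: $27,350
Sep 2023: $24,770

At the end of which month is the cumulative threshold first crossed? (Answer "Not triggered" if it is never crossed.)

Through Feb 2023: $6,660
Through Mar 2023: $14,450
Through Apr 2023: $34,560
Through May 2023: $44,270
Through Jun 2023: $44,740
Through Jul 2023: $72,210 ← exceeds threshold

Jul 2023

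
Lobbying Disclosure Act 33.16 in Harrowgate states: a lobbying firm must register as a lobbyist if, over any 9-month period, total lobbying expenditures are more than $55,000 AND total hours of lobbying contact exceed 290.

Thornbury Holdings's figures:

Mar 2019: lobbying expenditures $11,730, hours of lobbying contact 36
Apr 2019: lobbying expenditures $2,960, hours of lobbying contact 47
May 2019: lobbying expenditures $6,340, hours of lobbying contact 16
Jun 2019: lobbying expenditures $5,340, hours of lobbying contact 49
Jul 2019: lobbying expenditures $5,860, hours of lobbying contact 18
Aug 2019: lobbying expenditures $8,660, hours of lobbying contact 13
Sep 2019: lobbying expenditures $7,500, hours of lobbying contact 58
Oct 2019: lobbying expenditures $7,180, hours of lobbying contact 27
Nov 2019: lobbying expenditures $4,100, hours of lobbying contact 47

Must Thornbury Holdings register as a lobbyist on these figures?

Total lobbying expenditures: $11,730 + $2,960 + $6,340 + $5,340 + $5,860 + $8,660 + $7,500 + $7,180 + $4,100 = $59,670 (> $55,000).
Total hours of lobbying contact: 36 + 47 + 16 + 49 + 18 + 13 + 58 + 27 + 47 = 311 (> 290).
The test is 'and': both thresholds are exceeded.

Yes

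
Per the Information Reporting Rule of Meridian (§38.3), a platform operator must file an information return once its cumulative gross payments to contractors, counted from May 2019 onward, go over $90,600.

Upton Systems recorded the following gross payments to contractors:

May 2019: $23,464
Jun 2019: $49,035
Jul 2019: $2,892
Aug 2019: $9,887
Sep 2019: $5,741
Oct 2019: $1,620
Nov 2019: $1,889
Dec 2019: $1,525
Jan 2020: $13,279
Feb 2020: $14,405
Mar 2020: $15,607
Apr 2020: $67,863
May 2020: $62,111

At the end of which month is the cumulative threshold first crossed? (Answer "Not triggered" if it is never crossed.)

Sep 2019

Through May 2019: $23,464
Through Jun 2019: $72,499
Through Jul 2019: $75,391
Through Aug 2019: $85,278
Through Sep 2019: $91,019 ← exceeds threshold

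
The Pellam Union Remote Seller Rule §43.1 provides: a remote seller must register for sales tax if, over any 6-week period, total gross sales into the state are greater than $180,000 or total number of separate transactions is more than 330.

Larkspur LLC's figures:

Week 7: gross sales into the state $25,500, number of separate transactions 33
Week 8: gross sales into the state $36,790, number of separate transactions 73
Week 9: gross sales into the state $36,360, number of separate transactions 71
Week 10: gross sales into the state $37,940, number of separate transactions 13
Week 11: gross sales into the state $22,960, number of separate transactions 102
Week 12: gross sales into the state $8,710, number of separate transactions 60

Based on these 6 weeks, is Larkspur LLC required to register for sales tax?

Total gross sales into the state: $25,500 + $36,790 + $36,360 + $37,940 + $22,960 + $8,710 = $168,260 (≤ $180,000).
Total number of separate transactions: 33 + 73 + 71 + 13 + 102 + 60 = 352 (> 330).
The test is 'or': at least one threshold is exceeded.

Yes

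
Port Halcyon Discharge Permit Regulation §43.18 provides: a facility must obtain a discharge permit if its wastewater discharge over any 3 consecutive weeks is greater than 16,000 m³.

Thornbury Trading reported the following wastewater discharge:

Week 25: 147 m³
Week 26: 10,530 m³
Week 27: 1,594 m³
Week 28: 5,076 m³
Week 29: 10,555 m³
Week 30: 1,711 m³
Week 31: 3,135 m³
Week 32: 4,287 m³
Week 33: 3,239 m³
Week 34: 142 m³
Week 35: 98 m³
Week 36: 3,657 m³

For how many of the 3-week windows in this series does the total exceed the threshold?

Week 25–Week 27: 147 m³ + 10,530 m³ + 1,594 m³ = 12,271 m³ (under)
Week 26–Week 28: 10,530 m³ + 1,594 m³ + 5,076 m³ = 17,200 m³ (over)
Week 27–Week 29: 1,594 m³ + 5,076 m³ + 10,555 m³ = 17,225 m³ (over)
Week 28–Week 30: 5,076 m³ + 10,555 m³ + 1,711 m³ = 17,342 m³ (over)
Week 29–Week 31: 10,555 m³ + 1,711 m³ + 3,135 m³ = 15,401 m³ (under)
Week 30–Week 32: 1,711 m³ + 3,135 m³ + 4,287 m³ = 9,133 m³ (under)
Week 31–Week 33: 3,135 m³ + 4,287 m³ + 3,239 m³ = 10,661 m³ (under)
Week 32–Week 34: 4,287 m³ + 3,239 m³ + 142 m³ = 7,668 m³ (under)
Week 33–Week 35: 3,239 m³ + 142 m³ + 98 m³ = 3,479 m³ (under)
Week 34–Week 36: 142 m³ + 98 m³ + 3,657 m³ = 3,897 m³ (under)
3 windows exceed the threshold.

3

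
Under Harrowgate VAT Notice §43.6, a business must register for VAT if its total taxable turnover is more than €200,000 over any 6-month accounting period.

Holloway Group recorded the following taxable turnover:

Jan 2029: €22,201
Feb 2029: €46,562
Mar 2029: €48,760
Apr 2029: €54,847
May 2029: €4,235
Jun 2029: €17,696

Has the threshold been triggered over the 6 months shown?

Total taxable turnover: €22,201 + €46,562 + €48,760 + €54,847 + €4,235 + €17,696 = €194,301.
€194,301 ≤ €200,000, so the threshold is not exceeded.

No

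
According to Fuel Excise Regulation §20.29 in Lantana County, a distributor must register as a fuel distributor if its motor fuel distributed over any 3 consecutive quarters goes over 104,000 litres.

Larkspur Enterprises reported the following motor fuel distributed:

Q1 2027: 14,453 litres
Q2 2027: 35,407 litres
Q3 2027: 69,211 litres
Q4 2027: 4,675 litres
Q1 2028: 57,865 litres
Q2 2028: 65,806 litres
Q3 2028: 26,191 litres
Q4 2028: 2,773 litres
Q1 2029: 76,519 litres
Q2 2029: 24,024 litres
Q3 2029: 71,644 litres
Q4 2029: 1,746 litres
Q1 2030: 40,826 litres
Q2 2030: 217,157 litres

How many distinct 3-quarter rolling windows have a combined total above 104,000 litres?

9

Q1 2027–Q3 2027: 14,453 litres + 35,407 litres + 69,211 litres = 119,071 litres (over)
Q2 2027–Q4 2027: 35,407 litres + 69,211 litres + 4,675 litres = 109,293 litres (over)
Q3 2027–Q1 2028: 69,211 litres + 4,675 litres + 57,865 litres = 131,751 litres (over)
Q4 2027–Q2 2028: 4,675 litres + 57,865 litres + 65,806 litres = 128,346 litres (over)
Q1 2028–Q3 2028: 57,865 litres + 65,806 litres + 26,191 litres = 149,862 litres (over)
Q2 2028–Q4 2028: 65,806 litres + 26,191 litres + 2,773 litres = 94,770 litres (under)
Q3 2028–Q1 2029: 26,191 litres + 2,773 litres + 76,519 litres = 105,483 litres (over)
Q4 2028–Q2 2029: 2,773 litres + 76,519 litres + 24,024 litres = 103,316 litres (under)
Q1 2029–Q3 2029: 76,519 litres + 24,024 litres + 71,644 litres = 172,187 litres (over)
Q2 2029–Q4 2029: 24,024 litres + 71,644 litres + 1,746 litres = 97,414 litres (under)
Q3 2029–Q1 2030: 71,644 litres + 1,746 litres + 40,826 litres = 114,216 litres (over)
Q4 2029–Q2 2030: 1,746 litres + 40,826 litres + 217,157 litres = 259,729 litres (over)
9 windows exceed the threshold.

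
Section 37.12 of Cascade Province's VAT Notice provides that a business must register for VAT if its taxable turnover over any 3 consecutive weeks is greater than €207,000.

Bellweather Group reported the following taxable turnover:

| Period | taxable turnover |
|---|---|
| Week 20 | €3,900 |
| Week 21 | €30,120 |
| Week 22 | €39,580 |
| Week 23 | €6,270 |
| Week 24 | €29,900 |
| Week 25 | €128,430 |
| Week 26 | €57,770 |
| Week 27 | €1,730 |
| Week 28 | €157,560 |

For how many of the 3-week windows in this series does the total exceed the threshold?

Week 20–Week 22: €3,900 + €30,120 + €39,580 = €73,600 (under)
Week 21–Week 23: €30,120 + €39,580 + €6,270 = €75,970 (under)
Week 22–Week 24: €39,580 + €6,270 + €29,900 = €75,750 (under)
Week 23–Week 25: €6,270 + €29,900 + €128,430 = €164,600 (under)
Week 24–Week 26: €29,900 + €128,430 + €57,770 = €216,100 (over)
Week 25–Week 27: €128,430 + €57,770 + €1,730 = €187,930 (under)
Week 26–Week 28: €57,770 + €1,730 + €157,560 = €217,060 (over)
2 windows exceed the threshold.

2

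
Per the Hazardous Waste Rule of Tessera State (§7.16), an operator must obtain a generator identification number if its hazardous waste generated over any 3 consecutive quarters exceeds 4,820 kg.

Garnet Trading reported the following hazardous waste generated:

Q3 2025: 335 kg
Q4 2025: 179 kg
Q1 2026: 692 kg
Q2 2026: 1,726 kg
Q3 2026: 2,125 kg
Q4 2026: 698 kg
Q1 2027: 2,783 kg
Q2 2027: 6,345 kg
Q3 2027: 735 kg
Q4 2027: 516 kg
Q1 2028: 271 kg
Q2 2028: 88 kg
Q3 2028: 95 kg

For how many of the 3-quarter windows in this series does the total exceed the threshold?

4

Q3 2025–Q1 2026: 335 kg + 179 kg + 692 kg = 1,206 kg (under)
Q4 2025–Q2 2026: 179 kg + 692 kg + 1,726 kg = 2,597 kg (under)
Q1 2026–Q3 2026: 692 kg + 1,726 kg + 2,125 kg = 4,543 kg (under)
Q2 2026–Q4 2026: 1,726 kg + 2,125 kg + 698 kg = 4,549 kg (under)
Q3 2026–Q1 2027: 2,125 kg + 698 kg + 2,783 kg = 5,606 kg (over)
Q4 2026–Q2 2027: 698 kg + 2,783 kg + 6,345 kg = 9,826 kg (over)
Q1 2027–Q3 2027: 2,783 kg + 6,345 kg + 735 kg = 9,863 kg (over)
Q2 2027–Q4 2027: 6,345 kg + 735 kg + 516 kg = 7,596 kg (over)
Q3 2027–Q1 2028: 735 kg + 516 kg + 271 kg = 1,522 kg (under)
Q4 2027–Q2 2028: 516 kg + 271 kg + 88 kg = 875 kg (under)
Q1 2028–Q3 2028: 271 kg + 88 kg + 95 kg = 454 kg (under)
4 windows exceed the threshold.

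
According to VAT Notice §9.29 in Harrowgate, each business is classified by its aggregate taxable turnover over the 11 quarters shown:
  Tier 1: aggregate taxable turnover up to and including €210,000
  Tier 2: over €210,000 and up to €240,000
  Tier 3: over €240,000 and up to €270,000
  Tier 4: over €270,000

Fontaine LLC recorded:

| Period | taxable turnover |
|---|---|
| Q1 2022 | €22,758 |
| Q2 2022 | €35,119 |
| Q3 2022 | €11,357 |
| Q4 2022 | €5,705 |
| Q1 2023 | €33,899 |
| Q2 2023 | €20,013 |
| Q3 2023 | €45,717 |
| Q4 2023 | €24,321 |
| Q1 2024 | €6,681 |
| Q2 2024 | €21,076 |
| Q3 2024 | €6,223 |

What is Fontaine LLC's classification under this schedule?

Aggregate taxable turnover: €22,758 + €35,119 + €11,357 + €5,705 + €33,899 + €20,013 + €45,717 + €24,321 + €6,681 + €21,076 + €6,223 = €232,869.
€210,000 < €232,869 ≤ €240,000, so Tier 2 applies.

Tier 2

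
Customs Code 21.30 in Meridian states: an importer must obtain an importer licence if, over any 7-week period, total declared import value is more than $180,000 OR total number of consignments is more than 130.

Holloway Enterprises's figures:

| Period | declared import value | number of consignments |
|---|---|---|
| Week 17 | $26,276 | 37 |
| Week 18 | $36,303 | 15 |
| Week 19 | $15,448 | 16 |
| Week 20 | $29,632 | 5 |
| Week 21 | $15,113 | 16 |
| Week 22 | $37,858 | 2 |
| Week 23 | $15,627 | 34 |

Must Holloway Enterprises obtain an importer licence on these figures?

No

Total declared import value: $26,276 + $36,303 + $15,448 + $29,632 + $15,113 + $37,858 + $15,627 = $176,257 (≤ $180,000).
Total number of consignments: 37 + 15 + 16 + 5 + 16 + 2 + 34 = 125 (≤ 130).
The test is 'or': neither threshold is exceeded.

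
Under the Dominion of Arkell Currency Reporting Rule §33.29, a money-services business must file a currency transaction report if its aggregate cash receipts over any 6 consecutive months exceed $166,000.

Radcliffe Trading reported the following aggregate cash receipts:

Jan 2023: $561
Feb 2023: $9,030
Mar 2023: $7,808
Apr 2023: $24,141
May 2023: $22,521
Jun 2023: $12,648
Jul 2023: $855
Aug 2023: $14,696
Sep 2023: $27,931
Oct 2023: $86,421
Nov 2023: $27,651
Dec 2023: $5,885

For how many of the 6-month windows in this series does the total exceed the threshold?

1

Jan 2023–Jun 2023: $561 + $9,030 + $7,808 + $24,141 + $22,521 + $12,648 = $76,709 (under)
Feb 2023–Jul 2023: $9,030 + $7,808 + $24,141 + $22,521 + $12,648 + $855 = $77,003 (under)
Mar 2023–Aug 2023: $7,808 + $24,141 + $22,521 + $12,648 + $855 + $14,696 = $82,669 (under)
Apr 2023–Sep 2023: $24,141 + $22,521 + $12,648 + $855 + $14,696 + $27,931 = $102,792 (under)
May 2023–Oct 2023: $22,521 + $12,648 + $855 + $14,696 + $27,931 + $86,421 = $165,072 (under)
Jun 2023–Nov 2023: $12,648 + $855 + $14,696 + $27,931 + $86,421 + $27,651 = $170,202 (over)
Jul 2023–Dec 2023: $855 + $14,696 + $27,931 + $86,421 + $27,651 + $5,885 = $163,439 (under)
1 window exceeds the threshold.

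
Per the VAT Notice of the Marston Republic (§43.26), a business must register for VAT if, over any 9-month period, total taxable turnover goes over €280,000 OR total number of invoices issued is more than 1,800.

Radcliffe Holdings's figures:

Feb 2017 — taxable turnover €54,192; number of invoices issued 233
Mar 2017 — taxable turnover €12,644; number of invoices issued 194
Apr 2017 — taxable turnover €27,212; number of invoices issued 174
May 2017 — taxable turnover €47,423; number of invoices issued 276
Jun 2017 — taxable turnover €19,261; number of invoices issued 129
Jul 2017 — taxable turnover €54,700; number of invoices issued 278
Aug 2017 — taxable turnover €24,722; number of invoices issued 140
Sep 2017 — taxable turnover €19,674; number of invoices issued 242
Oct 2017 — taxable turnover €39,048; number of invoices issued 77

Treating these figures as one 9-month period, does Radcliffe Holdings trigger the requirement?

Yes

Total taxable turnover: €54,192 + €12,644 + €27,212 + €47,423 + €19,261 + €54,700 + €24,722 + €19,674 + €39,048 = €298,876 (> €280,000).
Total number of invoices issued: 233 + 194 + 174 + 276 + 129 + 278 + 140 + 242 + 77 = 1,743 (≤ 1,800).
The test is 'or': at least one threshold is exceeded.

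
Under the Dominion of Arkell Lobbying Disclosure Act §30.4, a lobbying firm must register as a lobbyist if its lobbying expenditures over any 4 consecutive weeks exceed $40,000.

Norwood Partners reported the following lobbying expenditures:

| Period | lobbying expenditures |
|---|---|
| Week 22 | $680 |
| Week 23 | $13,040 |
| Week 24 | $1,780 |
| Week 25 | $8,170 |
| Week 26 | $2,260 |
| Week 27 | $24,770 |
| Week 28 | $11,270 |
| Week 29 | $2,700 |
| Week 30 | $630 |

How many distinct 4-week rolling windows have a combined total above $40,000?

2

Week 22–Week 25: $680 + $13,040 + $1,780 + $8,170 = $23,670 (under)
Week 23–Week 26: $13,040 + $1,780 + $8,170 + $2,260 = $25,250 (under)
Week 24–Week 27: $1,780 + $8,170 + $2,260 + $24,770 = $36,980 (under)
Week 25–Week 28: $8,170 + $2,260 + $24,770 + $11,270 = $46,470 (over)
Week 26–Week 29: $2,260 + $24,770 + $11,270 + $2,700 = $41,000 (over)
Week 27–Week 30: $24,770 + $11,270 + $2,700 + $630 = $39,370 (under)
2 windows exceed the threshold.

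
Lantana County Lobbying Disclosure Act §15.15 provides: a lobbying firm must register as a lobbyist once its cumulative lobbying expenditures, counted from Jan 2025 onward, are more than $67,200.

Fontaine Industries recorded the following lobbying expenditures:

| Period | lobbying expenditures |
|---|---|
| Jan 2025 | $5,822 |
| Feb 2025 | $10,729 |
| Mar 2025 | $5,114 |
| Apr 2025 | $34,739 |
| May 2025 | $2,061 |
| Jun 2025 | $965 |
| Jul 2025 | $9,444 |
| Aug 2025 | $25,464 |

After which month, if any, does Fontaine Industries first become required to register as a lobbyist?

Jul 2025

Through Jan 2025: $5,822
Through Feb 2025: $16,551
Through Mar 2025: $21,665
Through Apr 2025: $56,404
Through May 2025: $58,465
Through Jun 2025: $59,430
Through Jul 2025: $68,874 ← exceeds threshold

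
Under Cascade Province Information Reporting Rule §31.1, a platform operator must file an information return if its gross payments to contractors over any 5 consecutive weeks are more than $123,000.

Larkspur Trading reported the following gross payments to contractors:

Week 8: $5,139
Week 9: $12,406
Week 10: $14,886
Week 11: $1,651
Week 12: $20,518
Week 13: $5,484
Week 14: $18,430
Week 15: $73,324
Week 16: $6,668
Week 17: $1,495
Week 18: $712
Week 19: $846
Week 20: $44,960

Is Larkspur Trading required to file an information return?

Yes

Week 8–Week 12: $5,139 + $12,406 + $14,886 + $1,651 + $20,518 = $54,600 (under)
Week 9–Week 13: $12,406 + $14,886 + $1,651 + $20,518 + $5,484 = $54,945 (under)
Week 10–Week 14: $14,886 + $1,651 + $20,518 + $5,484 + $18,430 = $60,969 (under)
Week 11–Week 15: $1,651 + $20,518 + $5,484 + $18,430 + $73,324 = $119,407 (under)
Week 12–Week 16: $20,518 + $5,484 + $18,430 + $73,324 + $6,668 = $124,424 (over)
Week 13–Week 17: $5,484 + $18,430 + $73,324 + $6,668 + $1,495 = $105,401 (under)
Week 14–Week 18: $18,430 + $73,324 + $6,668 + $1,495 + $712 = $100,629 (under)
Week 15–Week 19: $73,324 + $6,668 + $1,495 + $712 + $846 = $83,045 (under)
Week 16–Week 20: $6,668 + $1,495 + $712 + $846 + $44,960 = $54,681 (under)
At least one window exceeds $123,000.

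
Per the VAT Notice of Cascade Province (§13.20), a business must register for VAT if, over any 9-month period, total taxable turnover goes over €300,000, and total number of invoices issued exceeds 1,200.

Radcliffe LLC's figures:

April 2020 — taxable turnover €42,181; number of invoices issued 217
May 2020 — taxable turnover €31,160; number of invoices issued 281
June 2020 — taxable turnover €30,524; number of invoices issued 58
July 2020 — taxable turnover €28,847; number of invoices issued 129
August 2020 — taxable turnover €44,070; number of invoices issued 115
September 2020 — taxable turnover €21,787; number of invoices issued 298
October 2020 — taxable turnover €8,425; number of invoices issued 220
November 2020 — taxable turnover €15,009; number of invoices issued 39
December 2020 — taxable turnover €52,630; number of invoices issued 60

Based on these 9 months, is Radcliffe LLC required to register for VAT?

Total taxable turnover: €42,181 + €31,160 + €30,524 + €28,847 + €44,070 + €21,787 + €8,425 + €15,009 + €52,630 = €274,633 (≤ €300,000).
Total number of invoices issued: 217 + 281 + 58 + 129 + 115 + 298 + 220 + 39 + 60 = 1,417 (> 1,200).
The test is 'and': the rule requires both, and at least one is not exceeded.

No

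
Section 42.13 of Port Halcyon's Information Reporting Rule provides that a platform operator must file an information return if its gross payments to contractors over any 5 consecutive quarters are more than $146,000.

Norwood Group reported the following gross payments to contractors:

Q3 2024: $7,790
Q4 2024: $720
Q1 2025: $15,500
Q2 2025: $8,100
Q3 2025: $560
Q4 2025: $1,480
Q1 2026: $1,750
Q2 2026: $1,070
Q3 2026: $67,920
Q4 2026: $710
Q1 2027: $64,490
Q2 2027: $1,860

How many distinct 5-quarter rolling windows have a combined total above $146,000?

0

Q3 2024–Q3 2025: $7,790 + $720 + $15,500 + $8,100 + $560 = $32,670 (under)
Q4 2024–Q4 2025: $720 + $15,500 + $8,100 + $560 + $1,480 = $26,360 (under)
Q1 2025–Q1 2026: $15,500 + $8,100 + $560 + $1,480 + $1,750 = $27,390 (under)
Q2 2025–Q2 2026: $8,100 + $560 + $1,480 + $1,750 + $1,070 = $12,960 (under)
Q3 2025–Q3 2026: $560 + $1,480 + $1,750 + $1,070 + $67,920 = $72,780 (under)
Q4 2025–Q4 2026: $1,480 + $1,750 + $1,070 + $67,920 + $710 = $72,930 (under)
Q1 2026–Q1 2027: $1,750 + $1,070 + $67,920 + $710 + $64,490 = $135,940 (under)
Q2 2026–Q2 2027: $1,070 + $67,920 + $710 + $64,490 + $1,860 = $136,050 (under)
0 windows exceed the threshold.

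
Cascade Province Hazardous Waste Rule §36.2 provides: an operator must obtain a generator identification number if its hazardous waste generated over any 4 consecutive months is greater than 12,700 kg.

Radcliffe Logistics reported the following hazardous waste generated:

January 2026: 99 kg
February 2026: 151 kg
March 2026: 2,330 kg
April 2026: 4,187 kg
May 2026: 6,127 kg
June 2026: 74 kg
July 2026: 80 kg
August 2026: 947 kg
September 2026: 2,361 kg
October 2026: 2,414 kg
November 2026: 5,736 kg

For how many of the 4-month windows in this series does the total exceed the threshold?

January 2026–April 2026: 99 kg + 151 kg + 2,330 kg + 4,187 kg = 6,767 kg (under)
February 2026–May 2026: 151 kg + 2,330 kg + 4,187 kg + 6,127 kg = 12,795 kg (over)
March 2026–June 2026: 2,330 kg + 4,187 kg + 6,127 kg + 74 kg = 12,718 kg (over)
April 2026–July 2026: 4,187 kg + 6,127 kg + 74 kg + 80 kg = 10,468 kg (under)
May 2026–August 2026: 6,127 kg + 74 kg + 80 kg + 947 kg = 7,228 kg (under)
June 2026–September 2026: 74 kg + 80 kg + 947 kg + 2,361 kg = 3,462 kg (under)
July 2026–October 2026: 80 kg + 947 kg + 2,361 kg + 2,414 kg = 5,802 kg (under)
August 2026–November 2026: 947 kg + 2,361 kg + 2,414 kg + 5,736 kg = 11,458 kg (under)
2 windows exceed the threshold.

2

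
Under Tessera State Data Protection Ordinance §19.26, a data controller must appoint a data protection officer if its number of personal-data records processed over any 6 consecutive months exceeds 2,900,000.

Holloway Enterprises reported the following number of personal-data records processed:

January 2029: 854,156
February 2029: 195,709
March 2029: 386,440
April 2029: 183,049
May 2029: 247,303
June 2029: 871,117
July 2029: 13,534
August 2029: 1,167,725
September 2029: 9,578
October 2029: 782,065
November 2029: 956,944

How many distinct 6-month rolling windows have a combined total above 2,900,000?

January 2029–June 2029: 854,156 + 195,709 + 386,440 + 183,049 + 247,303 + 871,117 = 2,737,774 (under)
February 2029–July 2029: 195,709 + 386,440 + 183,049 + 247,303 + 871,117 + 13,534 = 1,897,152 (under)
March 2029–August 2029: 386,440 + 183,049 + 247,303 + 871,117 + 13,534 + 1,167,725 = 2,869,168 (under)
April 2029–September 2029: 183,049 + 247,303 + 871,117 + 13,534 + 1,167,725 + 9,578 = 2,492,306 (under)
May 2029–October 2029: 247,303 + 871,117 + 13,534 + 1,167,725 + 9,578 + 782,065 = 3,091,322 (over)
June 2029–November 2029: 871,117 + 13,534 + 1,167,725 + 9,578 + 782,065 + 956,944 = 3,800,963 (over)
2 windows exceed the threshold.

2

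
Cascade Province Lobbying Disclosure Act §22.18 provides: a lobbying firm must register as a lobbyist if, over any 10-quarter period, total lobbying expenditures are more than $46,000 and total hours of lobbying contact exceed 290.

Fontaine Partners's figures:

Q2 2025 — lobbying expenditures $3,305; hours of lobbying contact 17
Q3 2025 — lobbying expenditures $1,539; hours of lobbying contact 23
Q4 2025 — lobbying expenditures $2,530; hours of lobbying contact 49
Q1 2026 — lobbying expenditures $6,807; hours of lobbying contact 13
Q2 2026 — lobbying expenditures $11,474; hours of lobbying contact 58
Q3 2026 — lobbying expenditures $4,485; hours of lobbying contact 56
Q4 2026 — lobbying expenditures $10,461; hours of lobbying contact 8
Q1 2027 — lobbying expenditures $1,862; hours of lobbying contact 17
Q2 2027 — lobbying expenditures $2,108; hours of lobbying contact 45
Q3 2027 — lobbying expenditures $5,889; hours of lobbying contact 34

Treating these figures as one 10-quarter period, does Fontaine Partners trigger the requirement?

Yes

Total lobbying expenditures: $3,305 + $1,539 + $2,530 + $6,807 + $11,474 + $4,485 + $10,461 + $1,862 + $2,108 + $5,889 = $50,460 (> $46,000).
Total hours of lobbying contact: 17 + 23 + 49 + 13 + 58 + 56 + 8 + 17 + 45 + 34 = 320 (> 290).
The test is 'and': both thresholds are exceeded.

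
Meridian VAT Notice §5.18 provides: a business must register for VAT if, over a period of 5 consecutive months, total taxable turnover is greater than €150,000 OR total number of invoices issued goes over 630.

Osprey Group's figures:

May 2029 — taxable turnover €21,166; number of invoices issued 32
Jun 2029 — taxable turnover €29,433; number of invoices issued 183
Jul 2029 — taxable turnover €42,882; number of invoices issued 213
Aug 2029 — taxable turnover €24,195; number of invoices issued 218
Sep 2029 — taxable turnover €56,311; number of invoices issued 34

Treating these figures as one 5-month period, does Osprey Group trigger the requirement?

Yes

Total taxable turnover: €21,166 + €29,433 + €42,882 + €24,195 + €56,311 = €173,987 (> €150,000).
Total number of invoices issued: 32 + 183 + 213 + 218 + 34 = 680 (> 630).
The test is 'or': at least one threshold is exceeded.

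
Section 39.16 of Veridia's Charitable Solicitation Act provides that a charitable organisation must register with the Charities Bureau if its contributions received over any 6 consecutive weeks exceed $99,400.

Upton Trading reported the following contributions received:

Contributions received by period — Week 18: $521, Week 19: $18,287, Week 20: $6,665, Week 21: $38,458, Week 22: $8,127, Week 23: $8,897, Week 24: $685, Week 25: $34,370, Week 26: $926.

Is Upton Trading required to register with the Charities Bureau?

Week 18–Week 23: $521 + $18,287 + $6,665 + $38,458 + $8,127 + $8,897 = $80,955 (under)
Week 19–Week 24: $18,287 + $6,665 + $38,458 + $8,127 + $8,897 + $685 = $81,119 (under)
Week 20–Week 25: $6,665 + $38,458 + $8,127 + $8,897 + $685 + $34,370 = $97,202 (under)
Week 21–Week 26: $38,458 + $8,127 + $8,897 + $685 + $34,370 + $926 = $91,463 (under)
No window exceeds $99,400.

No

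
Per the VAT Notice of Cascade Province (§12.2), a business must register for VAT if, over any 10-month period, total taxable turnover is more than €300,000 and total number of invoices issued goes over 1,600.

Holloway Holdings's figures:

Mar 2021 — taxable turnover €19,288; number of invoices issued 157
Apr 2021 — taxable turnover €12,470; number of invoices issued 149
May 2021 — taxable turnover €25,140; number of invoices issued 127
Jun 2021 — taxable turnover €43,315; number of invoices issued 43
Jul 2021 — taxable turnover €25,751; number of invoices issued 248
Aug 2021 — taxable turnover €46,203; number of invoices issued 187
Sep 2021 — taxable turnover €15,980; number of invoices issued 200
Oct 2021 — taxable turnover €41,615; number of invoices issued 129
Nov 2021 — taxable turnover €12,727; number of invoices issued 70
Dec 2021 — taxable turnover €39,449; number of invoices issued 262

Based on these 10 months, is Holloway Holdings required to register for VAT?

No

Total taxable turnover: €19,288 + €12,470 + €25,140 + €43,315 + €25,751 + €46,203 + €15,980 + €41,615 + €12,727 + €39,449 = €281,938 (≤ €300,000).
Total number of invoices issued: 157 + 149 + 127 + 43 + 248 + 187 + 200 + 129 + 70 + 262 = 1,572 (≤ 1,600).
The test is 'and': the rule requires both, and at least one is not exceeded.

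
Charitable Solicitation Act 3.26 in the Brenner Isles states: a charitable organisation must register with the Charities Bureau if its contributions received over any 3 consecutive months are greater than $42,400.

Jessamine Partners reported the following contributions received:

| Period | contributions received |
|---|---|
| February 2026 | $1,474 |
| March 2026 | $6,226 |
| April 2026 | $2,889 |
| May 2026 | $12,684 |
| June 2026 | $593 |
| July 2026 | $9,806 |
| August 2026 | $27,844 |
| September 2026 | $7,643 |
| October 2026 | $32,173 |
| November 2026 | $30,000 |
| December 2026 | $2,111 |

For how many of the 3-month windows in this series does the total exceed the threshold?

4

February 2026–April 2026: $1,474 + $6,226 + $2,889 = $10,589 (under)
March 2026–May 2026: $6,226 + $2,889 + $12,684 = $21,799 (under)
April 2026–June 2026: $2,889 + $12,684 + $593 = $16,166 (under)
May 2026–July 2026: $12,684 + $593 + $9,806 = $23,083 (under)
June 2026–August 2026: $593 + $9,806 + $27,844 = $38,243 (under)
July 2026–September 2026: $9,806 + $27,844 + $7,643 = $45,293 (over)
August 2026–October 2026: $27,844 + $7,643 + $32,173 = $67,660 (over)
September 2026–November 2026: $7,643 + $32,173 + $30,000 = $69,816 (over)
October 2026–December 2026: $32,173 + $30,000 + $2,111 = $64,284 (over)
4 windows exceed the threshold.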